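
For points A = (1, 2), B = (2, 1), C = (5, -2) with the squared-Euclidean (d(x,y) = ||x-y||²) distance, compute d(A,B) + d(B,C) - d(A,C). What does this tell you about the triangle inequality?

d(A,B) = 1² + 1² = 2, d(B,C) = 3² + 3² = 18, d(A,C) = 4² + 4² = 32.
d(A,B) + d(B,C) - d(A,C) = 2 + 18 - 32 = 20 - 32 = -12. This is < 0, so the triangle inequality FAILS for these points (squared-Euclidean is not a metric).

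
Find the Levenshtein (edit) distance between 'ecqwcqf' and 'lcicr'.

Let D[i][j] be the edit distance between the first i characters of 'ecqwcqf' and the first j characters of 'lcicr', with D[i][0] = i, D[0][j] = j, and D[i][j] = D[i-1][j-1] if the characters match, else 1 + min(D[i-1][j], D[i][j-1], D[i-1][j-1]). Filling the table (rows: prefixes of 'ecqwcqf', columns: prefixes of 'lcicr'):
     ε  l  c  i  c  r
  ε  0  1  2  3  4  5
  e  1  1  2  3  4  5
  c  2  2  1  2  3  4
  q  3  3  2  2  3  4
  w  4  4  3  3  3  4
  c  5  5  4  4  3  4
  q  6  6  5  5  4  4
  f  7  7  6  6  5  5
The bottom-right entry gives D[7][5] = 5, so no sequence of fewer than 5 edits works. Backtracking through the table gives one optimal edit sequence (5 edits):
  ecqwcqf → lcqwcqf (sub e→l @1)
  lcqwcqf → lcwcqf (del q @3)
  lcwcqf → lcicqf (sub w→i @3)
  lcicqf → lcicf (del q @5)
  lcicf → lcicr (sub f→r @5)
Edit distance = 5.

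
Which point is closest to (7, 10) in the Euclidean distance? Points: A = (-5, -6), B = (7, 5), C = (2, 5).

Distances: d(A) = 20, d(B) = 5, d(C) ≈ 7.0711. Nearest: B = (7, 5) with distance 5.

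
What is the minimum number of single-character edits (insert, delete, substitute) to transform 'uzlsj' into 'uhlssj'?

Let D[i][j] be the edit distance between the first i characters of 'uzlsj' and the first j characters of 'uhlssj', with D[i][0] = i, D[0][j] = j, and D[i][j] = D[i-1][j-1] if the characters match, else 1 + min(D[i-1][j], D[i][j-1], D[i-1][j-1]). Filling the table (rows: prefixes of 'uzlsj', columns: prefixes of 'uhlssj'):
     ε  u  h  l  s  s  j
  ε  0  1  2  3  4  5  6
  u  1  0  1  2  3  4  5
  z  2  1  1  2  3  4  5
  l  3  2  2  1  2  3  4
  s  4  3  3  2  1  2  3
  j  5  4  4  3  2  2  2
The bottom-right entry gives D[5][6] = 2, so no sequence of fewer than 2 edits works. Backtracking through the table gives one optimal edit sequence (2 edits):
  uzlsj → uhlsj (sub z→h @2)
  uhlsj → uhlssj (ins s @4)
Edit distance = 2.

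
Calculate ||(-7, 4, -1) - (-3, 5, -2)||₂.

√(Σ(x_i - y_i)²) = √((-7 - (-3))² + (4 - 5)² + (-1 - (-2))²)
= √((-4)² + (-1)² + 1²) = √(16 + 1 + 1) = √18 ≈ 4.2426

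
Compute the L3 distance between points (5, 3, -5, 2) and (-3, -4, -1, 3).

(Σ|x_i - y_i|^3)^(1/3) = (|5 - (-3)|^3 + |3 - (-4)|^3 + |-5 - (-1)|^3 + |2 - 3|^3)^(1/3)
= (8^3 + 7^3 + 4^3 + 1^3)^(1/3) = (512 + 343 + 64 + 1)^(1/3) = (920)^(1/3) ≈ 9.7259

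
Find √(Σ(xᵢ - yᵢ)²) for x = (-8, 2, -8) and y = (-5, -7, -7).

√(Σ(x_i - y_i)²) = √((-8 - (-5))² + (2 - (-7))² + (-8 - (-7))²)
= √((-3)² + 9² + (-1)²) = √(9 + 81 + 1) = √91 ≈ 9.5394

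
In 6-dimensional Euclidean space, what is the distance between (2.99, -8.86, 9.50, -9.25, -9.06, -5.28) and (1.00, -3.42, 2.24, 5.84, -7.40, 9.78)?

√(Σ(x_i - y_i)²) = √((2.99 - 1)² + (-8.86 - (-3.42))² + (9.5 - 2.24)² + (-9.25 - 5.84)² + (-9.06 - (-7.4))² + (-5.28 - 9.78)²)
= √(1.99² + (-5.44)² + 7.26² + (-15.09)² + (-1.66)² + (-15.06)²) = √(3.9601 + 29.5936 + 52.7076 + 227.7081 + 2.7556 + 226.8036) = √543.5286 ≈ 23.3137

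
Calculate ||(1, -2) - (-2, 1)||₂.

√(Σ(x_i - y_i)²) = √((1 - (-2))² + (-2 - 1)²)
= √(3² + (-3)²) = √(9 + 9) = √18 ≈ 4.2426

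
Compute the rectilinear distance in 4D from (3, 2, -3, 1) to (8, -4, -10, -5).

Σ|x_i - y_i| = |3 - 8| + |2 - (-4)| + |-3 - (-10)| + |1 - (-5)| = 5 + 6 + 7 + 6 = 24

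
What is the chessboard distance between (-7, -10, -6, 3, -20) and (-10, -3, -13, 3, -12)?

max(|x_i - y_i|) = max(|-7 - (-10)|, |-10 - (-3)|, |-6 - (-13)|, |3 - 3|, |-20 - (-12)|) = max(3, 7, 7, 0, 8) = 8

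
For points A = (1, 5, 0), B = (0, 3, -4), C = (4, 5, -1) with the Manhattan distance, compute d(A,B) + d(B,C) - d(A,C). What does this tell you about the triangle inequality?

d(A,B) = 1 + 2 + 4 = 7, d(B,C) = 4 + 2 + 3 = 9, d(A,C) = 3 + 0 + 1 = 4.
d(A,B) + d(B,C) - d(A,C) = 7 + 9 - 4 = 16 - 4 = 12. This is ≥ 0, so the triangle inequality holds for these points.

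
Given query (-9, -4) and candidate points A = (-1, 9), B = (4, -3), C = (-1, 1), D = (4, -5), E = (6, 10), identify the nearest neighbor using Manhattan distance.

Distances: d(A) = 21, d(B) = 14, d(C) = 13, d(D) = 14, d(E) = 29. Nearest: C = (-1, 1) with distance 13.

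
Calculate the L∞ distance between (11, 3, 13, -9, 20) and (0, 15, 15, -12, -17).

max(|x_i - y_i|) = max(|11 - 0|, |3 - 15|, |13 - 15|, |-9 - (-12)|, |20 - (-17)|) = max(11, 12, 2, 3, 37) = 37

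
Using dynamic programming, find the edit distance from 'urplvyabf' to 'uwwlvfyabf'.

Let D[i][j] be the edit distance between the first i characters of 'urplvyabf' and the first j characters of 'uwwlvfyabf', with D[i][0] = i, D[0][j] = j, and D[i][j] = D[i-1][j-1] if the characters match, else 1 + min(D[i-1][j], D[i][j-1], D[i-1][j-1]). Filling the table (rows: prefixes of 'urplvyabf', columns: prefixes of 'uwwlvfyabf'):
     ε  u  w  w  l  v  f  y  a  b  f
  ε  0  1  2  3  4  5  6  7  8  9 10
  u  1  0  1  2  3  4  5  6  7  8  9
  r  2  1  1  2  3  4  5  6  7  8  9
  p  3  2  2  2  3  4  5  6  7  8  9
  l  4  3  3  3  2  3  4  5  6  7  8
  v  5  4  4  4  3  2  3  4  5  6  7
  y  6  5  5  5  4  3  3  3  4  5  6
  a  7  6  6  6  5  4  4  4  3  4  5
  b  8  7  7  7  6  5  5  5  4  3  4
  f  9  8  8  8  7  6  5  6  5  4  3
The bottom-right entry gives D[9][10] = 3, so no sequence of fewer than 3 edits works. Backtracking through the table gives one optimal edit sequence (3 edits):
  urplvyabf → uwplvyabf (sub r→w @2)
  uwplvyabf → uwwlvyabf (sub p→w @3)
  uwwlvyabf → uwwlvfyabf (ins f @6)
Edit distance = 3.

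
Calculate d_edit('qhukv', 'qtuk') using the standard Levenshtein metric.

Let D[i][j] be the edit distance between the first i characters of 'qhukv' and the first j characters of 'qtuk', with D[i][0] = i, D[0][j] = j, and D[i][j] = D[i-1][j-1] if the characters match, else 1 + min(D[i-1][j], D[i][j-1], D[i-1][j-1]). Filling the table (rows: prefixes of 'qhukv', columns: prefixes of 'qtuk'):
     ε  q  t  u  k
  ε  0  1  2  3  4
  q  1  0  1  2  3
  h  2  1  1  2  3
  u  3  2  2  1  2
  k  4  3  3  2  1
  v  5  4  4  3  2
The bottom-right entry gives D[5][4] = 2, so no sequence of fewer than 2 edits works. Backtracking through the table gives one optimal edit sequence (2 edits):
  qhukv → qtukv (sub h→t @2)
  qtukv → qtuk (del v @5)
Edit distance = 2.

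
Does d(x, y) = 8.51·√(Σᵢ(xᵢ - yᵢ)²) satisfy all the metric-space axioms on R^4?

Yes. The L2 (Euclidean) norm induces a metric on R^4, and multiplying a metric by a positive constant 8.51 > 0 preserves all four axioms: non-negativity (8.51·||x-y|| ≥ 0), identity (8.51·||x-y|| = 0 ⟺ ||x-y|| = 0 ⟺ x = y), symmetry (||x-y|| = ||y-x||), and the triangle inequality (8.51·||x-z|| ≤ 8.51·||x-y|| + 8.51·||y-z||). So d is a metric.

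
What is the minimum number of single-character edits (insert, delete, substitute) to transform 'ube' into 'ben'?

Let D[i][j] be the edit distance between the first i characters of 'ube' and the first j characters of 'ben', with D[i][0] = i, D[0][j] = j, and D[i][j] = D[i-1][j-1] if the characters match, else 1 + min(D[i-1][j], D[i][j-1], D[i-1][j-1]). Filling the table (rows: prefixes of 'ube', columns: prefixes of 'ben'):
     ε  b  e  n
  ε  0  1  2  3
  u  1  1  2  3
  b  2  1  2  3
  e  3  2  1  2
The bottom-right entry gives D[3][3] = 2, so no sequence of fewer than 2 edits works. Backtracking through the table gives one optimal edit sequence (2 edits):
  ube → be (del u @1)
  be → ben (ins n @3)
Edit distance = 2.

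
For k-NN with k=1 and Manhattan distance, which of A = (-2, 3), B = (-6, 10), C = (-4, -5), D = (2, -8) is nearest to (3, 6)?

Distances: d(A) = 8, d(B) = 13, d(C) = 18, d(D) = 15. Nearest: A = (-2, 3) with distance 8.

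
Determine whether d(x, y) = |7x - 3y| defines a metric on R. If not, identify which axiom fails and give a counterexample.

No. d fails symmetry: d(9, 5) = |7·9 - 3·5| = |48| = 48, but d(5, 9) = |7·5 - 3·9| = |8| = 8. Since 48 ≠ 8, d(x,y) ≠ d(y,x) in general.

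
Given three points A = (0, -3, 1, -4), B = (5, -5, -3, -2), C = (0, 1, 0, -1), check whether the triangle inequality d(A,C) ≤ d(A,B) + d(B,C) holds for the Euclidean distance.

d(A,B) = √(5² + 2² + 4² + 2²) = √49 = 7, d(B,C) = √(5² + 6² + 3² + 1²) = √71 ≈ 8.4261, d(A,C) = √(0² + 4² + 1² + 3²) = √26 ≈ 5.099.
d(A,C) ≈ 5.099 ≤ 7 + 8.4261 = 15.4261. Triangle inequality is satisfied.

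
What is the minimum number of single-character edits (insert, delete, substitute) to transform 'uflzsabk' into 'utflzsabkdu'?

Let D[i][j] be the edit distance between the first i characters of 'uflzsabk' and the first j characters of 'utflzsabkdu', with D[i][0] = i, D[0][j] = j, and D[i][j] = D[i-1][j-1] if the characters match, else 1 + min(D[i-1][j], D[i][j-1], D[i-1][j-1]). Filling the table (rows: prefixes of 'uflzsabk', columns: prefixes of 'utflzsabkdu'):
     ε  u  t  f  l  z  s  a  b  k  d  u
  ε  0  1  2  3  4  5  6  7  8  9 10 11
  u  1  0  1  2  3  4  5  6  7  8  9 10
  f  2  1  1  1  2  3  4  5  6  7  8  9
  l  3  2  2  2  1  2  3  4  5  6  7  8
  z  4  3  3  3  2  1  2  3  4  5  6  7
  s  5  4  4  4  3  2  1  2  3  4  5  6
  a  6  5  5  5  4  3  2  1  2  3  4  5
  b  7  6  6  6  5  4  3  2  1  2  3  4
  k  8  7  7  7  6  5  4  3  2  1  2  3
The bottom-right entry gives D[8][11] = 3, so no sequence of fewer than 3 edits works. Backtracking through the table gives one optimal edit sequence (3 edits):
  uflzsabk → utflzsabk (ins t @2)
  utflzsabk → utflzsabkd (ins d @10)
  utflzsabkd → utflzsabkdu (ins u @11)
Edit distance = 3.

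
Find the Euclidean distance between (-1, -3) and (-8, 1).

√(Σ(x_i - y_i)²) = √((-1 - (-8))² + (-3 - 1)²)
= √(7² + (-4)²) = √(49 + 16) = √65 ≈ 8.0623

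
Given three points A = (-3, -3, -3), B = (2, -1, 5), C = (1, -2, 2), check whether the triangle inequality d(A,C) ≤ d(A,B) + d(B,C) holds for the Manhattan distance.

d(A,B) = 5 + 2 + 8 = 15, d(B,C) = 1 + 1 + 3 = 5, d(A,C) = 4 + 1 + 5 = 10.
d(A,C) = 10 ≤ 15 + 5 = 20. Triangle inequality is satisfied.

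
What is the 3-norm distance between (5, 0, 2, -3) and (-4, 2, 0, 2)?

(Σ|x_i - y_i|^3)^(1/3) = (|5 - (-4)|^3 + |0 - 2|^3 + |2 - 0|^3 + |-3 - 2|^3)^(1/3)
= (9^3 + 2^3 + 2^3 + 5^3)^(1/3) = (729 + 8 + 8 + 125)^(1/3) = (870)^(1/3) ≈ 9.5464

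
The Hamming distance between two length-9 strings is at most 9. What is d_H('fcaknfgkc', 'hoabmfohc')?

Differing positions: 1, 2, 4, 5, 7, 8. Hamming distance = 6. The maximum possible Hamming distance for length-9 strings is 9, so d_H/9 = 6/9 ≈ 0.6667.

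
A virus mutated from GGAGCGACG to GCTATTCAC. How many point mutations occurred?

Differing positions: 2, 3, 4, 5, 6, 7, 8, 9. Hamming distance = 8.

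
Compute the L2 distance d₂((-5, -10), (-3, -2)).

√(Σ(x_i - y_i)²) = √((-5 - (-3))² + (-10 - (-2))²)
= √((-2)² + (-8)²) = √(4 + 64) = √68 ≈ 8.2462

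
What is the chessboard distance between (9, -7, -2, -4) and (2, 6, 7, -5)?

max(|x_i - y_i|) = max(|9 - 2|, |-7 - 6|, |-2 - 7|, |-4 - (-5)|) = max(7, 13, 9, 1) = 13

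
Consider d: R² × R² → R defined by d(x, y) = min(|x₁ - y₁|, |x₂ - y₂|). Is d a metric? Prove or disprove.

No. d fails identity of indiscernibles: take x = (3, 0) and y = (3, 1). Then d(x,y) = min(|3 - 3|, |0 - 1|) = min(0, 1) = 0, yet x ≠ y.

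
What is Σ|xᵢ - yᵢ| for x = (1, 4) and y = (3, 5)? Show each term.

Σ|x_i - y_i| = |1 - 3| + |4 - 5| = 2 + 1 = 3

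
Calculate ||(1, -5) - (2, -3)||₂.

√(Σ(x_i - y_i)²) = √((1 - 2)² + (-5 - (-3))²)
= √((-1)² + (-2)²) = √(1 + 4) = √5 ≈ 2.2361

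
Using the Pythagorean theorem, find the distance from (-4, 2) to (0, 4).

√(Σ(x_i - y_i)²) = √((-4 - 0)² + (2 - 4)²)
= √((-4)² + (-2)²) = √(16 + 4) = √20 ≈ 4.4721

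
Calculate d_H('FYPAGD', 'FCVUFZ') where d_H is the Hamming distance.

Differing positions: 2, 3, 4, 5, 6. Hamming distance = 5.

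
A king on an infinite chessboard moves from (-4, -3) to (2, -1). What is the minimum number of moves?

max(|x_i - y_i|) = max(|-4 - 2|, |-3 - (-1)|) = max(6, 2) = 6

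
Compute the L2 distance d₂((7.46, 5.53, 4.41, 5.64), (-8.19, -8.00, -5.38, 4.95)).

√(Σ(x_i - y_i)²) = √((7.46 - (-8.19))² + (5.53 - (-8))² + (4.41 - (-5.38))² + (5.64 - 4.95)²)
= √(15.65² + 13.53² + 9.79² + 0.69²) = √(244.9225 + 183.0609 + 95.8441 + 0.4761) = √524.3036 ≈ 22.8977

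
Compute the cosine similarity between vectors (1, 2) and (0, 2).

With u = (1, 2), v = (0, 2):
u·v = 1·0 + 2·2 = 0 + 4 = 4.
|u| = √(1² + 2²) = √5, |v| = √(0² + 2²) = √4, so |u||v| = √(5·4) = √20.
cos θ = (u·v)/(|u||v|) = 4/√20 ≈ 0.8944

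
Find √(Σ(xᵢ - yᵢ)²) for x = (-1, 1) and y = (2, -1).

√(Σ(x_i - y_i)²) = √((-1 - 2)² + (1 - (-1))²)
= √((-3)² + 2²) = √(9 + 4) = √13 ≈ 3.6056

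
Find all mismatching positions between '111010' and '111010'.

Differing positions: none. Hamming distance = 0.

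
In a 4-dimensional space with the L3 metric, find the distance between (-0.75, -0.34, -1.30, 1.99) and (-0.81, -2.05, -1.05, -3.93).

(Σ|x_i - y_i|^3)^(1/3) = (|-0.75 - (-0.81)|^3 + |-0.34 - (-2.05)|^3 + |-1.3 - (-1.05)|^3 + |1.99 - (-3.93)|^3)^(1/3)
= (0.06^3 + 1.71^3 + 0.25^3 + 5.92^3)^(1/3) ≈ (0.0002 + 5.0002 + 0.0156 + 207.4747)^(1/3) = (212.4907)^(1/3) ≈ 5.9673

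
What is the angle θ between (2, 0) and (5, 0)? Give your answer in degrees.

With u = (2, 0), v = (5, 0):
u·v = 2·5 + 0·0 = 10 + 0 = 10.
|u| = √(2² + 0²) = √4, |v| = √(5² + 0²) = √25, so |u||v| = √(4·25) = √100 = 10.
cos θ = (u·v)/(|u||v|) = 10/10 = 1 (the vectors are parallel, pointing the same way)
θ = arccos(1) = 0°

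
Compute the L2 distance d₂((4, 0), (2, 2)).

√(Σ(x_i - y_i)²) = √((4 - 2)² + (0 - 2)²)
= √(2² + (-2)²) = √(4 + 4) = √8 ≈ 2.8284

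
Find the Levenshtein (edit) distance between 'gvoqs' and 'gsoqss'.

Let D[i][j] be the edit distance between the first i characters of 'gvoqs' and the first j characters of 'gsoqss', with D[i][0] = i, D[0][j] = j, and D[i][j] = D[i-1][j-1] if the characters match, else 1 + min(D[i-1][j], D[i][j-1], D[i-1][j-1]). Filling the table (rows: prefixes of 'gvoqs', columns: prefixes of 'gsoqss'):
     ε  g  s  o  q  s  s
  ε  0  1  2  3  4  5  6
  g  1  0  1  2  3  4  5
  v  2  1  1  2  3  4  5
  o  3  2  2  1  2  3  4
  q  4  3  3  2  1  2  3
  s  5  4  3  3  2  1  2
The bottom-right entry gives D[5][6] = 2, so no sequence of fewer than 2 edits works. Backtracking through the table gives one optimal edit sequence (2 edits):
  gvoqs → gsoqs (sub v→s @2)
  gsoqs → gsoqss (ins s @5)
Edit distance = 2.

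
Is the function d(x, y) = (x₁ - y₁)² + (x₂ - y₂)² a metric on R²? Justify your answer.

No. The squared Euclidean distance fails the triangle inequality. Counterexample: x = (0, 0), y = (4, 4), z = (8, 8). d(x,z) = 8² + 8² = 128, but d(x,y) + d(y,z) = (4² + 4²) + (4² + 4²) = 32 + 32 = 64. Since 128 > 64, the triangle inequality is violated. (Note: √d, the ordinary Euclidean distance, IS a metric.)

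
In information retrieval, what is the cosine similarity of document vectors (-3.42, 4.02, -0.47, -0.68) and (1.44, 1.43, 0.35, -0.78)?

With u = (-3.42, 4.02, -0.47, -0.68), v = (1.44, 1.43, 0.35, -0.78):
u·v = (-3.42)·1.44 + 4.02·1.43 + (-0.47)·0.35 + (-0.68)·(-0.78) = (-4.9248) + 5.7486 + (-0.1645) + 0.5304 = 1.1897.
|u| = √((-3.42)² + 4.02² + (-0.47)² + (-0.68)²) = √(11.6964 + 16.1604 + 0.2209 + 0.4624) = √28.5401, |v| = √(1.44² + 1.43² + 0.35² + (-0.78)²) = √(2.0736 + 2.0449 + 0.1225 + 0.6084) = √4.8494.
cos θ = (u·v)/(|u||v|) = 1.1897/(√28.5401·√4.8494) ≈ 0.1011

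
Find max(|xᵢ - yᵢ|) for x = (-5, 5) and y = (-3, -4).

max(|x_i - y_i|) = max(|-5 - (-3)|, |5 - (-4)|) = max(2, 9) = 9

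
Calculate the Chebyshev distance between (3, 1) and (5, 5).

max(|x_i - y_i|) = max(|3 - 5|, |1 - 5|) = max(2, 4) = 4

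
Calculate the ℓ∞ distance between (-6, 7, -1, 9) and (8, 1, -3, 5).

max(|x_i - y_i|) = max(|-6 - 8|, |7 - 1|, |-1 - (-3)|, |9 - 5|) = max(14, 6, 2, 4) = 14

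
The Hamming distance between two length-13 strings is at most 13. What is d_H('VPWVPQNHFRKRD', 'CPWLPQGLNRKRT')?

Differing positions: 1, 4, 7, 8, 9, 13. Hamming distance = 6. The maximum possible Hamming distance for length-13 strings is 13, so d_H/13 = 6/13 ≈ 0.4615.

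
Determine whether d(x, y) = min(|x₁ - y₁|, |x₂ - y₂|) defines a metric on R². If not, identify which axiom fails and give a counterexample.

No. d fails identity of indiscernibles: take x = (0, 0) and y = (0, 9). Then d(x,y) = min(|0 - 0|, |0 - 9|) = min(0, 9) = 0, yet x ≠ y.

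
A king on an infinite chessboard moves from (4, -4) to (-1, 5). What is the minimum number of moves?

max(|x_i - y_i|) = max(|4 - (-1)|, |-4 - 5|) = max(5, 9) = 9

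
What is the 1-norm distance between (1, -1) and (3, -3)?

Σ|x_i - y_i| = |1 - 3| + |-1 - (-3)| = 2 + 2 = 4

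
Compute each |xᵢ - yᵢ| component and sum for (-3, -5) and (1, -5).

Σ|x_i - y_i| = |-3 - 1| + |-5 - (-5)| = 4 + 0 = 4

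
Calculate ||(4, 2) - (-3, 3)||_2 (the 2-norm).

(Σ|x_i - y_i|^2)^(1/2) = (|4 - (-3)|^2 + |2 - 3|^2)^(1/2)
= (7^2 + 1^2)^(1/2) = (49 + 1)^(1/2) = (50)^(1/2) ≈ 7.0711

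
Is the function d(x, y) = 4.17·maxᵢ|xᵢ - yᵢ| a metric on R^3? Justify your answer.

Yes. The L∞ (Chebyshev) norm induces a metric on R^3, and multiplying a metric by a positive constant 4.17 > 0 preserves all four axioms: non-negativity (4.17·||x-y|| ≥ 0), identity (4.17·||x-y|| = 0 ⟺ ||x-y|| = 0 ⟺ x = y), symmetry (||x-y|| = ||y-x||), and the triangle inequality (4.17·||x-z|| ≤ 4.17·||x-y|| + 4.17·||y-z||). So d is a metric.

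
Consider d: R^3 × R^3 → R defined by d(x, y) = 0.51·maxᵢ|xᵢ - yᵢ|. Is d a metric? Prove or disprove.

Yes. The L∞ (Chebyshev) norm induces a metric on R^3, and multiplying a metric by a positive constant 0.51 > 0 preserves all four axioms: non-negativity (0.51·||x-y|| ≥ 0), identity (0.51·||x-y|| = 0 ⟺ ||x-y|| = 0 ⟺ x = y), symmetry (||x-y|| = ||y-x||), and the triangle inequality (0.51·||x-z|| ≤ 0.51·||x-y|| + 0.51·||y-z||). So d is a metric.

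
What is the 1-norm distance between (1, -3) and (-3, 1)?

Σ|x_i - y_i| = |1 - (-3)| + |-3 - 1| = 4 + 4 = 8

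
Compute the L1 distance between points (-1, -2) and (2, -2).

Σ|x_i - y_i| = |-1 - 2| + |-2 - (-2)| = 3 + 0 = 3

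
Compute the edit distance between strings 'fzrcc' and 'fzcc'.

Let D[i][j] be the edit distance between the first i characters of 'fzrcc' and the first j characters of 'fzcc', with D[i][0] = i, D[0][j] = j, and D[i][j] = D[i-1][j-1] if the characters match, else 1 + min(D[i-1][j], D[i][j-1], D[i-1][j-1]). Filling the table (rows: prefixes of 'fzrcc', columns: prefixes of 'fzcc'):
     ε  f  z  c  c
  ε  0  1  2  3  4
  f  1  0  1  2  3
  z  2  1  0  1  2
  r  3  2  1  1  2
  c  4  3  2  1  1
  c  5  4  3  2  1
The bottom-right entry gives D[5][4] = 1, so no sequence of fewer than 1 edit works. Backtracking through the table gives one optimal edit sequence (1 edit):
  fzrcc → fzcc (del r @3)
Edit distance = 1.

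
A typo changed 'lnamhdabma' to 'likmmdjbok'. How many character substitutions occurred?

Differing positions: 2, 3, 5, 7, 9, 10. Hamming distance = 6.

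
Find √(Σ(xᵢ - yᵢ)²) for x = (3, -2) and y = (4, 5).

√(Σ(x_i - y_i)²) = √((3 - 4)² + (-2 - 5)²)
= √((-1)² + (-7)²) = √(1 + 49) = √50 ≈ 7.0711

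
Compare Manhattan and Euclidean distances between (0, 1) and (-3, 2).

L1 = |0 - (-3)| + |1 - 2| = 3 + 1 = 4
L2 = √(3² + 1²) = √10 ≈ 3.1623
L1 ≥ L2 always (equality iff movement is along one axis); L1 > L2 here.
Ratio L1/L2 = 4/√10 ≈ 1.2649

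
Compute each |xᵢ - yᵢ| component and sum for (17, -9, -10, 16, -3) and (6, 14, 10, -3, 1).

Σ|x_i - y_i| = |17 - 6| + |-9 - 14| + |-10 - 10| + |16 - (-3)| + |-3 - 1| = 11 + 23 + 20 + 19 + 4 = 77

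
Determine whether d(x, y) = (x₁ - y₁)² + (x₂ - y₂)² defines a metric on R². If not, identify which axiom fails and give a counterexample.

No. The squared Euclidean distance fails the triangle inequality. Counterexample: x = (0, 0), y = (3, 5), z = (6, 10). d(x,z) = 6² + 10² = 136, but d(x,y) + d(y,z) = (3² + 5²) + (3² + 5²) = 34 + 34 = 68. Since 136 > 68, the triangle inequality is violated. (Note: √d, the ordinary Euclidean distance, IS a metric.)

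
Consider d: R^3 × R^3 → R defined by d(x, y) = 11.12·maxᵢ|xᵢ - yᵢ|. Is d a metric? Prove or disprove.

Yes. The L∞ (Chebyshev) norm induces a metric on R^3, and multiplying a metric by a positive constant 11.12 > 0 preserves all four axioms: non-negativity (11.12·||x-y|| ≥ 0), identity (11.12·||x-y|| = 0 ⟺ ||x-y|| = 0 ⟺ x = y), symmetry (||x-y|| = ||y-x||), and the triangle inequality (11.12·||x-z|| ≤ 11.12·||x-y|| + 11.12·||y-z||). So d is a metric.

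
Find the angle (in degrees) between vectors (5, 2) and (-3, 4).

With u = (5, 2), v = (-3, 4):
u·v = 5·(-3) + 2·4 = (-15) + 8 = -7.
|u| = √(5² + 2²) = √29, |v| = √((-3)² + 4²) = √25, so |u||v| = √(29·25) = √725.
cos θ = (u·v)/(|u||v|) = -7/√725 ≈ -0.259973
θ = arccos(-0.259973) ≈ 105.07°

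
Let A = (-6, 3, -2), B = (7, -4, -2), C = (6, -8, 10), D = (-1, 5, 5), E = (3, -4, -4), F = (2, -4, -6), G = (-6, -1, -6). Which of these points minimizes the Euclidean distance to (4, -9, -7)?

Distances: d(A) ≈ 16.4012, d(B) ≈ 7.6811, d(C) ≈ 17.1464, d(D) ≈ 19.105, d(E) ≈ 5.9161, d(F) ≈ 5.4772, d(G) ≈ 12.8452. Nearest: F = (2, -4, -6) with distance 5.4772.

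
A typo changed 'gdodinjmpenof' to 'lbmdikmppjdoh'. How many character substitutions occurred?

Differing positions: 1, 2, 3, 6, 7, 8, 10, 11, 13. Hamming distance = 9.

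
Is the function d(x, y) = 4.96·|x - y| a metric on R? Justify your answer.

Yes. Since |x - y| is a metric on R and 4.96 > 0, the positive scalar multiple 4.96·|x - y| is also a metric: scaling by a positive constant preserves non-negativity, identity (d=0 ⟺ |x-y|=0 ⟺ x=y), symmetry, and the triangle inequality.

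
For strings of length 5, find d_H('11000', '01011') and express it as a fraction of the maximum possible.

Differing positions: 1, 4, 5. Hamming distance = 3. The maximum possible Hamming distance for length-5 strings is 5, so d_H/5 = 3/5 = 0.6.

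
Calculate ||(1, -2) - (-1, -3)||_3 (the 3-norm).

(Σ|x_i - y_i|^3)^(1/3) = (|1 - (-1)|^3 + |-2 - (-3)|^3)^(1/3)
= (2^3 + 1^3)^(1/3) = (8 + 1)^(1/3) = (9)^(1/3) ≈ 2.0801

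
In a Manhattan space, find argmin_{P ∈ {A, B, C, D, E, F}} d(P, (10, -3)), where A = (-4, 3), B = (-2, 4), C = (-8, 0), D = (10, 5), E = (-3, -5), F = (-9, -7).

Distances: d(A) = 20, d(B) = 19, d(C) = 21, d(D) = 8, d(E) = 15, d(F) = 23. Nearest: D = (10, 5) with distance 8.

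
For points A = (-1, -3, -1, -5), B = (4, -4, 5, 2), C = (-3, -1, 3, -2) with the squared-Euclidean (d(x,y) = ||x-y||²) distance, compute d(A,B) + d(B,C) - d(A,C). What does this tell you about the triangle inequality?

d(A,B) = 5² + 1² + 6² + 7² = 111, d(B,C) = 7² + 3² + 2² + 4² = 78, d(A,C) = 2² + 2² + 4² + 3² = 33.
d(A,B) + d(B,C) - d(A,C) = 111 + 78 - 33 = 189 - 33 = 156. This is ≥ 0, so the triangle inequality holds for these points.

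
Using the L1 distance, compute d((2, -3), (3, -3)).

Σ|x_i - y_i| = |2 - 3| + |-3 - (-3)| = 1 + 0 = 1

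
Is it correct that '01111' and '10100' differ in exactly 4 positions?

Differing positions: 1, 2, 4, 5. Hamming distance = 4, so the claim is true.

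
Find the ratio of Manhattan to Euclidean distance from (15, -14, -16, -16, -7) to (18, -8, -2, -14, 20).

L1 = |15 - 18| + |-14 - (-8)| + |-16 - (-2)| + |-16 - (-14)| + |-7 - 20| = 3 + 6 + 14 + 2 + 27 = 52
L2 = √(3² + 6² + 14² + 2² + 27²) = √974 ≈ 31.209
L1 ≥ L2 always (equality iff movement is along one axis); L1 > L2 here.
Ratio L1/L2 = 52/√974 ≈ 1.6662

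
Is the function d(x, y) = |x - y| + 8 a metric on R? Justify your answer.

No. d fails identity of indiscernibles (specifically d(x,x) = 0): d(-4, -4) = |-4 - (-4)| + 8 = 0 + 8 = 8 ≠ 0.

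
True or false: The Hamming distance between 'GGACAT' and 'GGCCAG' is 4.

Differing positions: 3, 6. Hamming distance = 2, so the claim that d_H = 4 is false.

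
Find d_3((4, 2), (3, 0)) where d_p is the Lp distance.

(Σ|x_i - y_i|^3)^(1/3) = (|4 - 3|^3 + |2 - 0|^3)^(1/3)
= (1^3 + 2^3)^(1/3) = (1 + 8)^(1/3) = (9)^(1/3) ≈ 2.0801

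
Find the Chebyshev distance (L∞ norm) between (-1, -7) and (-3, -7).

max(|x_i - y_i|) = max(|-1 - (-3)|, |-7 - (-7)|) = max(2, 0) = 2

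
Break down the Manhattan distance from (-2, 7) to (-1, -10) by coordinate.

Σ|x_i - y_i| = |-2 - (-1)| + |7 - (-10)| = 1 + 17 = 18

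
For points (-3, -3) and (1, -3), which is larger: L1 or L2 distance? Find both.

L1 = |-3 - 1| + |-3 - (-3)| = 4 + 0 = 4
L2 = √(4² + 0²) = √16 = 4
L1 ≥ L2 always (equality iff movement is along one axis); L1 = L2 here (movement is along a single axis).
Ratio L1/L2 = 4/4 = 1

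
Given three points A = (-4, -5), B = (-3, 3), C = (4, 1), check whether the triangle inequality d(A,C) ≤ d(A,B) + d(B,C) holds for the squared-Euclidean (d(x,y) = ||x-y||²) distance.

d(A,B) = 1² + 8² = 65, d(B,C) = 7² + 2² = 53, d(A,C) = 8² + 6² = 100.
d(A,C) = 100 ≤ 65 + 53 = 118. Triangle inequality is satisfied.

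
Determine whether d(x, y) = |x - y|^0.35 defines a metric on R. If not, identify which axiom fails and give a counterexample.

Yes. With 0 < p = 0.35 ≤ 1, d(x,y) = |x-y|^0.35 is a metric on R. Non-negativity and symmetry are immediate; |x-y|^0.35 = 0 ⟺ |x-y| = 0 ⟺ x = y. For the triangle inequality, the function t ↦ t^0.35 is subadditive on [0,∞) when p ≤ 1, so |x-z|^0.35 ≤ (|x-y| + |y-z|)^0.35 ≤ |x-y|^0.35 + |y-z|^0.35.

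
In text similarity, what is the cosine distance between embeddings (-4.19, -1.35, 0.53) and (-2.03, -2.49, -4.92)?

With u = (-4.19, -1.35, 0.53), v = (-2.03, -2.49, -4.92):
u·v = (-4.19)·(-2.03) + (-1.35)·(-2.49) + 0.53·(-4.92) = 8.5057 + 3.3615 + (-2.6076) = 9.2596.
|u| = √((-4.19)² + (-1.35)² + 0.53²) = √(17.5561 + 1.8225 + 0.2809) = √19.6595, |v| = √((-2.03)² + (-2.49)² + (-4.92)²) = √(4.1209 + 6.2001 + 24.2064) = √34.5274.
cos θ = (u·v)/(|u||v|) = 9.2596/(√19.6595·√34.5274) ≈ 0.3554
Cosine distance = 1 - cos θ ≈ 1 - 0.3554 = 0.6446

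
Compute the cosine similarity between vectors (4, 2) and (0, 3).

With u = (4, 2), v = (0, 3):
u·v = 4·0 + 2·3 = 0 + 6 = 6.
|u| = √(4² + 2²) = √20, |v| = √(0² + 3²) = √9, so |u||v| = √(20·9) = √180.
cos θ = (u·v)/(|u||v|) = 6/√180 ≈ 0.4472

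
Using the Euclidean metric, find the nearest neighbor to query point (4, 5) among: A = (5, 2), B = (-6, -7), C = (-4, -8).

Distances: d(A) ≈ 3.1623, d(B) ≈ 15.6205, d(C) ≈ 15.2643. Nearest: A = (5, 2) with distance 3.1623.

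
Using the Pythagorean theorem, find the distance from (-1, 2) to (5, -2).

√(Σ(x_i - y_i)²) = √((-1 - 5)² + (2 - (-2))²)
= √((-6)² + 4²) = √(36 + 16) = √52 ≈ 7.2111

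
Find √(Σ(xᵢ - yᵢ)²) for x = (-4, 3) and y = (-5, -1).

√(Σ(x_i - y_i)²) = √((-4 - (-5))² + (3 - (-1))²)
= √(1² + 4²) = √(1 + 16) = √17 ≈ 4.1231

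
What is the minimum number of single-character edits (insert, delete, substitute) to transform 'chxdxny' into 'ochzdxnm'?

Let D[i][j] be the edit distance between the first i characters of 'chxdxny' and the first j characters of 'ochzdxnm', with D[i][0] = i, D[0][j] = j, and D[i][j] = D[i-1][j-1] if the characters match, else 1 + min(D[i-1][j], D[i][j-1], D[i-1][j-1]). Filling the table (rows: prefixes of 'chxdxny', columns: prefixes of 'ochzdxnm'):
     ε  o  c  h  z  d  x  n  m
  ε  0  1  2  3  4  5  6  7  8
  c  1  1  1  2  3  4  5  6  7
  h  2  2  2  1  2  3  4  5  6
  x  3  3  3  2  2  3  3  4  5
  d  4  4  4  3  3  2  3  4  5
  x  5  5  5  4  4  3  2  3  4
  n  6  6  6  5  5  4  3  2  3
  y  7  7  7  6  6  5  4  3  3
The bottom-right entry gives D[7][8] = 3, so no sequence of fewer than 3 edits works. Backtracking through the table gives one optimal edit sequence (3 edits):
  chxdxny → ochxdxny (ins o @1)
  ochxdxny → ochzdxny (sub x→z @4)
  ochzdxny → ochzdxnm (sub y→m @8)
Edit distance = 3.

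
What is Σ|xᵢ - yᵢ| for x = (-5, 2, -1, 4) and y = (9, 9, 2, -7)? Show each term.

Σ|x_i - y_i| = |-5 - 9| + |2 - 9| + |-1 - 2| + |4 - (-7)| = 14 + 7 + 3 + 11 = 35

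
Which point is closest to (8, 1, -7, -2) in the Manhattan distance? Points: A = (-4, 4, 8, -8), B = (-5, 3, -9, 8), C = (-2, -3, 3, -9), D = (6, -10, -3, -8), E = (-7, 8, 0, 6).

Distances: d(A) = 36, d(B) = 27, d(C) = 31, d(D) = 23, d(E) = 37. Nearest: D = (6, -10, -3, -8) with distance 23.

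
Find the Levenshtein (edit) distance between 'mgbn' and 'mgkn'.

Let D[i][j] be the edit distance between the first i characters of 'mgbn' and the first j characters of 'mgkn', with D[i][0] = i, D[0][j] = j, and D[i][j] = D[i-1][j-1] if the characters match, else 1 + min(D[i-1][j], D[i][j-1], D[i-1][j-1]). Filling the table (rows: prefixes of 'mgbn', columns: prefixes of 'mgkn'):
     ε  m  g  k  n
  ε  0  1  2  3  4
  m  1  0  1  2  3
  g  2  1  0  1  2
  b  3  2  1  1  2
  n  4  3  2  2  1
The bottom-right entry gives D[4][4] = 1, so no sequence of fewer than 1 edit works. Backtracking through the table gives one optimal edit sequence (1 edit):
  mgbn → mgkn (sub b→k @3)
Edit distance = 1.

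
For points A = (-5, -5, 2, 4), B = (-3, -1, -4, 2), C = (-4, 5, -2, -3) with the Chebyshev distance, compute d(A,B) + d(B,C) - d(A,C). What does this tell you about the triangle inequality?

d(A,B) = max(2, 4, 6, 2) = 6, d(B,C) = max(1, 6, 2, 5) = 6, d(A,C) = max(1, 10, 4, 7) = 10.
d(A,B) + d(B,C) - d(A,C) = 6 + 6 - 10 = 12 - 10 = 2. This is ≥ 0, so the triangle inequality holds for these points.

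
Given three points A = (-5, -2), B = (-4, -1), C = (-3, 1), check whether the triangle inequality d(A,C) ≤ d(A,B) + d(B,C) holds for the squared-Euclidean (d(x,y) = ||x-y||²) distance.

d(A,B) = 1² + 1² = 2, d(B,C) = 1² + 2² = 5, d(A,C) = 2² + 3² = 13.
d(A,C) = 13 > 2 + 5 = 7. Triangle inequality is VIOLATED. (Squared-Euclidean is not a metric — this is a counterexample.)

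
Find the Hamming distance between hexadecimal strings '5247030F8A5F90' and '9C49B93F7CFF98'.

Differing positions: 1, 2, 4, 5, 6, 7, 9, 10, 11, 14. Hamming distance = 10.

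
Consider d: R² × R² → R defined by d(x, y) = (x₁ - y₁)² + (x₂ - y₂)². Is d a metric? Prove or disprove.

No. The squared Euclidean distance fails the triangle inequality. Counterexample: x = (0, 0), y = (4, 1), z = (8, 2). d(x,z) = 8² + 2² = 68, but d(x,y) + d(y,z) = (4² + 1²) + (4² + 1²) = 17 + 17 = 34. Since 68 > 34, the triangle inequality is violated. (Note: √d, the ordinary Euclidean distance, IS a metric.)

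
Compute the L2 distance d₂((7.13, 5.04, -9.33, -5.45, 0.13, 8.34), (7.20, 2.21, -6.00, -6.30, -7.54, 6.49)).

√(Σ(x_i - y_i)²) = √((7.13 - 7.2)² + (5.04 - 2.21)² + (-9.33 - (-6))² + (-5.45 - (-6.3))² + (0.13 - (-7.54))² + (8.34 - 6.49)²)
= √((-0.07)² + 2.83² + (-3.33)² + 0.85² + 7.67² + 1.85²) = √(0.0049 + 8.0089 + 11.0889 + 0.7225 + 58.8289 + 3.4225) = √82.0766 ≈ 9.0596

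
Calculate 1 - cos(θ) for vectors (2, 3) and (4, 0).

With u = (2, 3), v = (4, 0):
u·v = 2·4 + 3·0 = 8 + 0 = 8.
|u| = √(2² + 3²) = √13, |v| = √(4² + 0²) = √16, so |u||v| = √(13·16) = √208.
cos θ = (u·v)/(|u||v|) = 8/√208 ≈ 0.5547
Cosine distance = 1 - cos θ ≈ 1 - 0.5547 = 0.4453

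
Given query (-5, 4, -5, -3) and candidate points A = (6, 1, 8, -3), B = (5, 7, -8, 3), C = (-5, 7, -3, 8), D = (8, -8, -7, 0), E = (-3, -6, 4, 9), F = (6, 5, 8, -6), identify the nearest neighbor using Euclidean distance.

Distances: d(A) ≈ 17.2916, d(B) ≈ 12.4097, d(C) ≈ 11.5758, d(D) ≈ 18.0555, d(E) ≈ 18.1384, d(F) ≈ 17.3205. Nearest: C = (-5, 7, -3, 8) with distance 11.5758.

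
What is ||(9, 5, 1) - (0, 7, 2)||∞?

max(|x_i - y_i|) = max(|9 - 0|, |5 - 7|, |1 - 2|) = max(9, 2, 1) = 9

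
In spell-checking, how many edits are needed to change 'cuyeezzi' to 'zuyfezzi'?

Let D[i][j] be the edit distance between the first i characters of 'cuyeezzi' and the first j characters of 'zuyfezzi', with D[i][0] = i, D[0][j] = j, and D[i][j] = D[i-1][j-1] if the characters match, else 1 + min(D[i-1][j], D[i][j-1], D[i-1][j-1]). Filling the table (rows: prefixes of 'cuyeezzi', columns: prefixes of 'zuyfezzi'):
     ε  z  u  y  f  e  z  z  i
  ε  0  1  2  3  4  5  6  7  8
  c  1  1  2  3  4  5  6  7  8
  u  2  2  1  2  3  4  5  6  7
  y  3  3  2  1  2  3  4  5  6
  e  4  4  3  2  2  2  3  4  5
  e  5  5  4  3  3  2  3  4  5
  z  6  5  5  4  4  3  2  3  4
  z  7  6  6  5  5  4  3  2  3
  i  8  7  7  6  6  5  4  3  2
The bottom-right entry gives D[8][8] = 2, so no sequence of fewer than 2 edits works. Backtracking through the table gives one optimal edit sequence (2 edits):
  cuyeezzi → zuyeezzi (sub c→z @1)
  zuyeezzi → zuyfezzi (sub e→f @4)
Edit distance = 2.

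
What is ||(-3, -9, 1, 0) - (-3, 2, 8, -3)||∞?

max(|x_i - y_i|) = max(|-3 - (-3)|, |-9 - 2|, |1 - 8|, |0 - (-3)|) = max(0, 11, 7, 3) = 11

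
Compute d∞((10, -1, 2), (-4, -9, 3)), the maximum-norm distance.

max(|x_i - y_i|) = max(|10 - (-4)|, |-1 - (-9)|, |2 - 3|) = max(14, 8, 1) = 14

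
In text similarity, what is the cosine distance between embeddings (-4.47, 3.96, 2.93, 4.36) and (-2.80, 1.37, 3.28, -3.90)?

With u = (-4.47, 3.96, 2.93, 4.36), v = (-2.80, 1.37, 3.28, -3.90):
u·v = (-4.47)·(-2.8) + 3.96·1.37 + 2.93·3.28 + 4.36·(-3.9) = 12.516 + 5.4252 + 9.6104 + (-17.004) = 10.5476.
|u| = √((-4.47)² + 3.96² + 2.93² + 4.36²) = √(19.9809 + 15.6816 + 8.5849 + 19.0096) = √63.257, |v| = √((-2.8)² + 1.37² + 3.28² + (-3.9)²) = √(7.84 + 1.8769 + 10.7584 + 15.21) = √35.6853.
cos θ = (u·v)/(|u||v|) = 10.5476/(√63.257·√35.6853) ≈ 0.222
Cosine distance = 1 - cos θ ≈ 1 - 0.222 = 0.778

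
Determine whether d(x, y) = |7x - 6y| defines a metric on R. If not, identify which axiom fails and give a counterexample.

No. d fails symmetry: d(3, 9) = |7·3 - 6·9| = |-33| = 33, but d(9, 3) = |7·9 - 6·3| = |45| = 45. Since 33 ≠ 45, d(x,y) ≠ d(y,x) in general.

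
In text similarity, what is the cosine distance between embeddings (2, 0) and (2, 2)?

With u = (2, 0), v = (2, 2):
u·v = 2·2 + 0·2 = 4 + 0 = 4.
|u| = √(2² + 0²) = √4, |v| = √(2² + 2²) = √8, so |u||v| = √(4·8) = √32.
cos θ = (u·v)/(|u||v|) = 4/√32 ≈ 0.7071
Cosine distance = 1 - cos θ ≈ 1 - 0.7071 = 0.2929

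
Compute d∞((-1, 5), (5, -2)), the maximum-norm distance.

max(|x_i - y_i|) = max(|-1 - 5|, |5 - (-2)|) = max(6, 7) = 7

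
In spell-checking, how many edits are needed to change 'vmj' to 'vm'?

Let D[i][j] be the edit distance between the first i characters of 'vmj' and the first j characters of 'vm', with D[i][0] = i, D[0][j] = j, and D[i][j] = D[i-1][j-1] if the characters match, else 1 + min(D[i-1][j], D[i][j-1], D[i-1][j-1]). Filling the table (rows: prefixes of 'vmj', columns: prefixes of 'vm'):
     ε  v  m
  ε  0  1  2
  v  1  0  1
  m  2  1  0
  j  3  2  1
The bottom-right entry gives D[3][2] = 1, so no sequence of fewer than 1 edit works. Backtracking through the table gives one optimal edit sequence (1 edit):
  vmj → vm (del j @3)
Edit distance = 1.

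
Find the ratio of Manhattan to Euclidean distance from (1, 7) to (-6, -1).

L1 = |1 - (-6)| + |7 - (-1)| = 7 + 8 = 15
L2 = √(7² + 8²) = √113 ≈ 10.6301
L1 ≥ L2 always (equality iff movement is along one axis); L1 > L2 here.
Ratio L1/L2 = 15/√113 ≈ 1.4111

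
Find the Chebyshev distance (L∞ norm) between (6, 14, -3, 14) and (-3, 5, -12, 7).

max(|x_i - y_i|) = max(|6 - (-3)|, |14 - 5|, |-3 - (-12)|, |14 - 7|) = max(9, 9, 9, 7) = 9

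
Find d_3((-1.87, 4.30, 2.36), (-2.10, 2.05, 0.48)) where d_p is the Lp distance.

(Σ|x_i - y_i|^3)^(1/3) = (|-1.87 - (-2.1)|^3 + |4.3 - 2.05|^3 + |2.36 - 0.48|^3)^(1/3)
= (0.23^3 + 2.25^3 + 1.88^3)^(1/3) ≈ (0.0122 + 11.3906 + 6.6447)^(1/3) = (18.0475)^(1/3) ≈ 2.623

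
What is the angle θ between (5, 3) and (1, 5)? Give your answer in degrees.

With u = (5, 3), v = (1, 5):
u·v = 5·1 + 3·5 = 5 + 15 = 20.
|u| = √(5² + 3²) = √34, |v| = √(1² + 5²) = √26, so |u||v| = √(34·26) = √884.
cos θ = (u·v)/(|u||v|) = 20/√884 ≈ 0.672673
θ = arccos(0.672673) ≈ 47.73°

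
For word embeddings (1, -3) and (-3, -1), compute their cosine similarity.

With u = (1, -3), v = (-3, -1):
u·v = 1·(-3) + (-3)·(-1) = (-3) + 3 = 0.
|u| = √(1² + (-3)²) = √10, |v| = √((-3)² + (-1)²) = √10, so |u||v| = √(10·10) = √100 = 10.
cos θ = (u·v)/(|u||v|) = 0/10 = 0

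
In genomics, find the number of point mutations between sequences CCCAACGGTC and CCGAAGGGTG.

Differing positions: 3, 6, 10. Hamming distance = 3.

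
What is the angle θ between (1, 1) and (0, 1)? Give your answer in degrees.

With u = (1, 1), v = (0, 1):
u·v = 1·0 + 1·1 = 0 + 1 = 1.
|u| = √(1² + 1²) = √2, |v| = √(0² + 1²) = √1, so |u||v| = √(2·1) = √2.
cos θ = (u·v)/(|u||v|) = 1/√2 ≈ 0.707107
θ = arccos(0.707107) ≈ 45°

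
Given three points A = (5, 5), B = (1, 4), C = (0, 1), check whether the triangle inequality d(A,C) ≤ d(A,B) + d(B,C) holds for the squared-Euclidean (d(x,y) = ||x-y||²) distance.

d(A,B) = 4² + 1² = 17, d(B,C) = 1² + 3² = 10, d(A,C) = 5² + 4² = 41.
d(A,C) = 41 > 17 + 10 = 27. Triangle inequality is VIOLATED. (Squared-Euclidean is not a metric — this is a counterexample.)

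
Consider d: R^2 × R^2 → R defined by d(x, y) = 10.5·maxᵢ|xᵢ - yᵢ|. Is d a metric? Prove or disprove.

Yes. The L∞ (Chebyshev) norm induces a metric on R^2, and multiplying a metric by a positive constant 10.5 > 0 preserves all four axioms: non-negativity (10.5·||x-y|| ≥ 0), identity (10.5·||x-y|| = 0 ⟺ ||x-y|| = 0 ⟺ x = y), symmetry (||x-y|| = ||y-x||), and the triangle inequality (10.5·||x-z|| ≤ 10.5·||x-y|| + 10.5·||y-z||). So d is a metric.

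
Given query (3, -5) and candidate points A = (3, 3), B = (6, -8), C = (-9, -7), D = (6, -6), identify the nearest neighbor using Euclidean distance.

Distances: d(A) = 8, d(B) ≈ 4.2426, d(C) ≈ 12.1655, d(D) ≈ 3.1623. Nearest: D = (6, -6) with distance 3.1623.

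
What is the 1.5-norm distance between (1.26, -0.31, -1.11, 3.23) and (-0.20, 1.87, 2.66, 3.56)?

(Σ|x_i - y_i|^1.5)^(1/1.5) = (|1.26 - (-0.2)|^1.5 + |-0.31 - 1.87|^1.5 + |-1.11 - 2.66|^1.5 + |3.23 - 3.56|^1.5)^(1/1.5)
= (1.46^1.5 + 2.18^1.5 + 3.77^1.5 + 0.33^1.5)^(1/1.5) ≈ (1.7641 + 3.2187 + 7.32 + 0.1896)^(1/1.5) = (12.4924)^(1/1.5) ≈ 5.3839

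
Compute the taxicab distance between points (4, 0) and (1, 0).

Σ|x_i - y_i| = |4 - 1| + |0 - 0| = 3 + 0 = 3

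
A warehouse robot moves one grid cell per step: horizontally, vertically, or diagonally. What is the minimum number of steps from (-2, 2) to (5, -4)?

max(|x_i - y_i|) = max(|-2 - 5|, |2 - (-4)|) = max(7, 6) = 7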